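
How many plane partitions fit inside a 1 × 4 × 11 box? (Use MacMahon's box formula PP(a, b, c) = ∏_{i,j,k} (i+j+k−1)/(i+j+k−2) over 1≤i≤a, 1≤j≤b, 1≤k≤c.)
PP(1, 4, 11) = 1365

Evaluate the triple product over i = 1..1, j = 1..4, k = 1..11. The factors are (2/1) · (3/2) · (4/3) · (5/4) · (6/5) · (7/6) · (8/7) · (9/8) · … (44 factors total). The numerators and denominators telescope so the product is an integer; carrying out the multiplication exactly gives PP(1, 4, 11) = 1365.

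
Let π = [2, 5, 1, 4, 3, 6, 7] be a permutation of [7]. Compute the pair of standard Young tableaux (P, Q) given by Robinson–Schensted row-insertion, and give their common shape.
P = [1, 3, 6, 7] / [2, 4] / [5];  Q = [1, 2, 6, 7] / [3, 4] / [5];  common shape = (4, 2, 1)

Row-insert the values π_1, π_2, … into P one at a time, bumping the leftmost entry strictly greater than the inserted value down to the next row. The recording tableau Q records, in position (i, j), the step at which that cell was added to P.
  Insert 2 (step 1): P = [2];  Q = [1]
  Insert 5 (step 2): P = [2, 5];  Q = [1, 2]
  Insert 1 (step 3): P = [1, 5] / [2];  Q = [1, 2] / [3]
  Insert 4 (step 4): P = [1, 4] / [2, 5];  Q = [1, 2] / [3, 4]
  Insert 3 (step 5): P = [1, 3] / [2, 4] / [5];  Q = [1, 2] / [3, 4] / [5]
  Insert 6 (step 6): P = [1, 3, 6] / [2, 4] / [5];  Q = [1, 2, 6] / [3, 4] / [5]
  Insert 7 (step 7): P = [1, 3, 6, 7] / [2, 4] / [5];  Q = [1, 2, 6, 7] / [3, 4] / [5]
Final shape: (4, 2, 1).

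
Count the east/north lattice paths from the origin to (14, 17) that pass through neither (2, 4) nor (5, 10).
Number of paths = 167238105

Inclusion–exclusion. Total paths: C(31, 14) = 265182525. Through P₁: C(6, 2)·C(25, 12) = 78004500. Through P₂: C(15, 5)·C(16, 9) = 34354320. Since P₁ is strictly southwest of P₂, a monotone path through both must visit P₁ then P₂; paths through both = C(6, 2)·C(9, 3)·C(16, 9) = 14414400. Avoid both = 265182525 − 78004500 − 34354320 + 14414400 = 167238105.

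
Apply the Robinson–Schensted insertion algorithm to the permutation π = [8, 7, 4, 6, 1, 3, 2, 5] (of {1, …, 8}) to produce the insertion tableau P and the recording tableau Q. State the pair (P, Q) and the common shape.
P = [1, 2, 5] / [3, 6] / [4] / [7] / [8];  Q = [1, 4, 8] / [2, 6] / [3] / [5] / [7];  common shape = (3, 2, 1, 1, 1)

Row-insert the values π_1, π_2, … into P one at a time, bumping the leftmost entry strictly greater than the inserted value down to the next row. The recording tableau Q records, in position (i, j), the step at which that cell was added to P.
  Insert 8 (step 1): P = [8];  Q = [1]
  Insert 7 (step 2): P = [7] / [8];  Q = [1] / [2]
  Insert 4 (step 3): P = [4] / [7] / [8];  Q = [1] / [2] / [3]
  Insert 6 (step 4): P = [4, 6] / [7] / [8];  Q = [1, 4] / [2] / [3]
  Insert 1 (step 5): P = [1, 6] / [4] / [7] / [8];  Q = [1, 4] / [2] / [3] / [5]
  Insert 3 (step 6): P = [1, 3] / [4, 6] / [7] / [8];  Q = [1, 4] / [2, 6] / [3] / [5]
  Insert 2 (step 7): P = [1, 2] / [3, 6] / [4] / [7] / [8];  Q = [1, 4] / [2, 6] / [3] / [5] / [7]
  Insert 5 (step 8): P = [1, 2, 5] / [3, 6] / [4] / [7] / [8];  Q = [1, 4, 8] / [2, 6] / [3] / [5] / [7]
Final shape: (3, 2, 1, 1, 1).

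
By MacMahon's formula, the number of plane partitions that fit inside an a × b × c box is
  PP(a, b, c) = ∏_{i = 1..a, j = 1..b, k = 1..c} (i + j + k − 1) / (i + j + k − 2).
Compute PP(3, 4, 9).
PP(3, 4, 9) = 13026013

Evaluate the triple product over i = 1..3, j = 1..4, k = 1..9. The factors are (2/1) · (3/2) · (4/3) · (5/4) · (6/5) · (7/6) · (8/7) · (9/8) · … (108 factors total). The numerators and denominators telescope so the product is an integer; carrying out the multiplication exactly gives PP(3, 4, 9) = 13026013.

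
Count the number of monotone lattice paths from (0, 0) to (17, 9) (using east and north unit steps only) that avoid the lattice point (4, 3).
Number of paths = 2174930

Total paths from (0, 0) to (17, 9): C(26, 17) = 3124550. Paths through (4, 3): (paths (0, 0) → (4, 3)) × (paths (4, 3) → (17, 9)) = C(7, 4) · C(19, 13) = 35 · 27132 = 949620. Avoidance count = 3124550 − 949620 = 2174930.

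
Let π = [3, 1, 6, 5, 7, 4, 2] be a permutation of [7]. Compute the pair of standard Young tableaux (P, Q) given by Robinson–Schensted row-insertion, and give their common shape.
P = [1, 2, 7] / [3, 4] / [5] / [6];  Q = [1, 3, 5] / [2, 4] / [6] / [7];  common shape = (3, 2, 1, 1)

Row-insert the values π_1, π_2, … into P one at a time, bumping the leftmost entry strictly greater than the inserted value down to the next row. The recording tableau Q records, in position (i, j), the step at which that cell was added to P.
  Insert 3 (step 1): P = [3];  Q = [1]
  Insert 1 (step 2): P = [1] / [3];  Q = [1] / [2]
  Insert 6 (step 3): P = [1, 6] / [3];  Q = [1, 3] / [2]
  Insert 5 (step 4): P = [1, 5] / [3, 6];  Q = [1, 3] / [2, 4]
  Insert 7 (step 5): P = [1, 5, 7] / [3, 6];  Q = [1, 3, 5] / [2, 4]
  Insert 4 (step 6): P = [1, 4, 7] / [3, 5] / [6];  Q = [1, 3, 5] / [2, 4] / [6]
  Insert 2 (step 7): P = [1, 2, 7] / [3, 4] / [5] / [6];  Q = [1, 3, 5] / [2, 4] / [6] / [7]
Final shape: (3, 2, 1, 1).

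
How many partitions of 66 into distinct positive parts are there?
q(66) = 20132

A partition into distinct parts is a strictly decreasing sequence summing to n. The recurrence d(n, m) = d(n, m−1) + d(n−m, m−1) (use part m at most once) with q(n) = d(n, n) gives q(66) = 20132. (Euler's theorem: # distinct-part partitions = # odd-part partitions.)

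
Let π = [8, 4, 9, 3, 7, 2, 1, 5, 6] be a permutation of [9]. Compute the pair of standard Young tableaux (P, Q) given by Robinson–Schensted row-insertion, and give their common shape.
P = [1, 5, 6] / [2, 7] / [3, 9] / [4] / [8];  Q = [1, 3, 9] / [2, 5] / [4, 8] / [6] / [7];  common shape = (3, 2, 2, 1, 1)

Row-insert the values π_1, π_2, … into P one at a time, bumping the leftmost entry strictly greater than the inserted value down to the next row. The recording tableau Q records, in position (i, j), the step at which that cell was added to P.
  Insert 8 (step 1): P = [8];  Q = [1]
  Insert 4 (step 2): P = [4] / [8];  Q = [1] / [2]
  Insert 9 (step 3): P = [4, 9] / [8];  Q = [1, 3] / [2]
  Insert 3 (step 4): P = [3, 9] / [4] / [8];  Q = [1, 3] / [2] / [4]
  Insert 7 (step 5): P = [3, 7] / [4, 9] / [8];  Q = [1, 3] / [2, 5] / [4]
  Insert 2 (step 6): P = [2, 7] / [3, 9] / [4] / [8];  Q = [1, 3] / [2, 5] / [4] / [6]
  Insert 1 (step 7): P = [1, 7] / [2, 9] / [3] / [4] / [8];  Q = [1, 3] / [2, 5] / [4] / [6] / [7]
  Insert 5 (step 8): P = [1, 5] / [2, 7] / [3, 9] / [4] / [8];  Q = [1, 3] / [2, 5] / [4, 8] / [6] / [7]
  Insert 6 (step 9): P = [1, 5, 6] / [2, 7] / [3, 9] / [4] / [8];  Q = [1, 3, 9] / [2, 5] / [4, 8] / [6] / [7]
Final shape: (3, 2, 2, 1, 1).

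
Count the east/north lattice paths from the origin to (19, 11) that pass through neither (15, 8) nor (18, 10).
Number of paths = 21026370

Inclusion–exclusion. Total paths: C(30, 19) = 54627300. Through P₁: C(23, 15)·C(7, 4) = 17160990. Through P₂: C(28, 18)·C(2, 1) = 26246220. Since P₁ is strictly southwest of P₂, a monotone path through both must visit P₁ then P₂; paths through both = C(23, 15)·C(5, 3)·C(2, 1) = 9806280. Avoid both = 54627300 − 17160990 − 26246220 + 9806280 = 21026370.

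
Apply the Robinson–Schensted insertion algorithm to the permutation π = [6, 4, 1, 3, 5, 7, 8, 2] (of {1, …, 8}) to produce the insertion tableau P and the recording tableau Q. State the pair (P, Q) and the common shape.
P = [1, 2, 5, 7, 8] / [3] / [4] / [6];  Q = [1, 4, 5, 6, 7] / [2] / [3] / [8];  common shape = (5, 1, 1, 1)

Row-insert the values π_1, π_2, … into P one at a time, bumping the leftmost entry strictly greater than the inserted value down to the next row. The recording tableau Q records, in position (i, j), the step at which that cell was added to P.
  Insert 6 (step 1): P = [6];  Q = [1]
  Insert 4 (step 2): P = [4] / [6];  Q = [1] / [2]
  Insert 1 (step 3): P = [1] / [4] / [6];  Q = [1] / [2] / [3]
  Insert 3 (step 4): P = [1, 3] / [4] / [6];  Q = [1, 4] / [2] / [3]
  Insert 5 (step 5): P = [1, 3, 5] / [4] / [6];  Q = [1, 4, 5] / [2] / [3]
  Insert 7 (step 6): P = [1, 3, 5, 7] / [4] / [6];  Q = [1, 4, 5, 6] / [2] / [3]
  Insert 8 (step 7): P = [1, 3, 5, 7, 8] / [4] / [6];  Q = [1, 4, 5, 6, 7] / [2] / [3]
  Insert 2 (step 8): P = [1, 2, 5, 7, 8] / [3] / [4] / [6];  Q = [1, 4, 5, 6, 7] / [2] / [3] / [8]
Final shape: (5, 1, 1, 1).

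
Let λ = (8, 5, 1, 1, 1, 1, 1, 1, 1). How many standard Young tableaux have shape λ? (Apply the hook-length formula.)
# SYT of shape (8, 5, 1, 1, 1, 1, 1, 1, 1) = 10392525

Hook-length formula: f^λ = n! / Π hook(c), product over all cells c of the Young diagram. For λ = (8, 5, 1, 1, 1, 1, 1, 1, 1), n = 20 boxes. Hook lengths by row (left-to-right, top-to-bottom): [16, 8, 7, 6, 5, 3, 2, 1]; [12, 4, 3, 2, 1]; [7]; [6]; [5]; [4]; [3]; [2]; [1]. Product of hooks = 234101145600. So f^λ = 20! / 234101145600 = 2432902008176640000 / 234101145600 = 10392525.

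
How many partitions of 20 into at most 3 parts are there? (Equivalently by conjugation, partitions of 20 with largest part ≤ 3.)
p(20, parts ≤ 3) = 44

Use the recurrence p(n, m) = p(n, m−1) + p(n−m, m): either the largest part is < m (count p(n, m−1)) or the largest part is exactly m (remove one copy of m, count p(n−m, m)). With p(0, ·) = 1 this gives p(20, parts ≤ 3) = 44. (By conjugating Young diagrams, this also counts partitions of 20 into at most 3 parts.)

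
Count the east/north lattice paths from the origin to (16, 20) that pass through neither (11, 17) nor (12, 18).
Number of paths = 5452145055

Inclusion–exclusion. Total paths: C(36, 16) = 7307872110. Through P₁: C(28, 11)·C(8, 5) = 1202554080. Through P₂: C(30, 12)·C(6, 4) = 1297398375. Since P₁ is strictly southwest of P₂, a monotone path through both must visit P₁ then P₂; paths through both = C(28, 11)·C(2, 1)·C(6, 4) = 644225400. Avoid both = 7307872110 − 1202554080 − 1297398375 + 644225400 = 5452145055.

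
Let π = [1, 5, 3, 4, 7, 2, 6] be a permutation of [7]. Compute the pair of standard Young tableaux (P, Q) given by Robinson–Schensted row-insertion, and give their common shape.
P = [1, 2, 4, 6] / [3, 7] / [5];  Q = [1, 2, 4, 5] / [3, 7] / [6];  common shape = (4, 2, 1)

Row-insert the values π_1, π_2, … into P one at a time, bumping the leftmost entry strictly greater than the inserted value down to the next row. The recording tableau Q records, in position (i, j), the step at which that cell was added to P.
  Insert 1 (step 1): P = [1];  Q = [1]
  Insert 5 (step 2): P = [1, 5];  Q = [1, 2]
  Insert 3 (step 3): P = [1, 3] / [5];  Q = [1, 2] / [3]
  Insert 4 (step 4): P = [1, 3, 4] / [5];  Q = [1, 2, 4] / [3]
  Insert 7 (step 5): P = [1, 3, 4, 7] / [5];  Q = [1, 2, 4, 5] / [3]
  Insert 2 (step 6): P = [1, 2, 4, 7] / [3] / [5];  Q = [1, 2, 4, 5] / [3] / [6]
  Insert 6 (step 7): P = [1, 2, 4, 6] / [3, 7] / [5];  Q = [1, 2, 4, 5] / [3, 7] / [6]
Final shape: (4, 2, 1).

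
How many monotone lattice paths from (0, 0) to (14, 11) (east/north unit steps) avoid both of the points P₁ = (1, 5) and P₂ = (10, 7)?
Number of paths = 2956348

Inclusion–exclusion. Total paths: C(25, 14) = 4457400. Through P₁: C(6, 1)·C(19, 13) = 162792. Through P₂: C(17, 10)·C(8, 4) = 1361360. Since P₁ is strictly southwest of P₂, a monotone path through both must visit P₁ then P₂; paths through both = C(6, 1)·C(11, 9)·C(8, 4) = 23100. Avoid both = 4457400 − 162792 − 1361360 + 23100 = 2956348.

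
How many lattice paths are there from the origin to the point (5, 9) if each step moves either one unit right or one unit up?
Number of paths = 2002

A monotone lattice path from (0, 0) to (5, 9) consists of 5 east steps and 9 north steps in some order, so it is determined by which 5 of the 14 steps are east. The count is C(14, 5) = 2002.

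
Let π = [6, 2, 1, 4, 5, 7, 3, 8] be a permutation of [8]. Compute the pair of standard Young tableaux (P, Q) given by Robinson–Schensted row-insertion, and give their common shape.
P = [1, 3, 5, 7, 8] / [2, 4] / [6];  Q = [1, 4, 5, 6, 8] / [2, 7] / [3];  common shape = (5, 2, 1)

Row-insert the values π_1, π_2, … into P one at a time, bumping the leftmost entry strictly greater than the inserted value down to the next row. The recording tableau Q records, in position (i, j), the step at which that cell was added to P.
  Insert 6 (step 1): P = [6];  Q = [1]
  Insert 2 (step 2): P = [2] / [6];  Q = [1] / [2]
  Insert 1 (step 3): P = [1] / [2] / [6];  Q = [1] / [2] / [3]
  Insert 4 (step 4): P = [1, 4] / [2] / [6];  Q = [1, 4] / [2] / [3]
  Insert 5 (step 5): P = [1, 4, 5] / [2] / [6];  Q = [1, 4, 5] / [2] / [3]
  Insert 7 (step 6): P = [1, 4, 5, 7] / [2] / [6];  Q = [1, 4, 5, 6] / [2] / [3]
  Insert 3 (step 7): P = [1, 3, 5, 7] / [2, 4] / [6];  Q = [1, 4, 5, 6] / [2, 7] / [3]
  Insert 8 (step 8): P = [1, 3, 5, 7, 8] / [2, 4] / [6];  Q = [1, 4, 5, 6, 8] / [2, 7] / [3]
Final shape: (5, 2, 1).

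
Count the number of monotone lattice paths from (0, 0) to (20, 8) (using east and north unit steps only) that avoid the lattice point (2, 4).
Number of paths = 2998380

Total paths from (0, 0) to (20, 8): C(28, 20) = 3108105. Paths through (2, 4): (paths (0, 0) → (2, 4)) × (paths (2, 4) → (20, 8)) = C(6, 2) · C(22, 18) = 15 · 7315 = 109725. Avoidance count = 3108105 − 109725 = 2998380.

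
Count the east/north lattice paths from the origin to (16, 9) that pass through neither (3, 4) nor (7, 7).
Number of paths = 1621710

Inclusion–exclusion. Total paths: C(25, 16) = 2042975. Through P₁: C(7, 3)·C(18, 13) = 299880. Through P₂: C(14, 7)·C(11, 9) = 188760. Since P₁ is strictly southwest of P₂, a monotone path through both must visit P₁ then P₂; paths through both = C(7, 3)·C(7, 4)·C(11, 9) = 67375. Avoid both = 2042975 − 299880 − 188760 + 67375 = 1621710.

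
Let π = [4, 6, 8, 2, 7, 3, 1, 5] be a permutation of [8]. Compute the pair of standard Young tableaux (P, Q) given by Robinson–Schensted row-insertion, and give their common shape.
P = [1, 3, 5] / [2, 6, 7] / [4] / [8];  Q = [1, 2, 3] / [4, 5, 8] / [6] / [7];  common shape = (3, 3, 1, 1)

Row-insert the values π_1, π_2, … into P one at a time, bumping the leftmost entry strictly greater than the inserted value down to the next row. The recording tableau Q records, in position (i, j), the step at which that cell was added to P.
  Insert 4 (step 1): P = [4];  Q = [1]
  Insert 6 (step 2): P = [4, 6];  Q = [1, 2]
  Insert 8 (step 3): P = [4, 6, 8];  Q = [1, 2, 3]
  Insert 2 (step 4): P = [2, 6, 8] / [4];  Q = [1, 2, 3] / [4]
  Insert 7 (step 5): P = [2, 6, 7] / [4, 8];  Q = [1, 2, 3] / [4, 5]
  Insert 3 (step 6): P = [2, 3, 7] / [4, 6] / [8];  Q = [1, 2, 3] / [4, 5] / [6]
  Insert 1 (step 7): P = [1, 3, 7] / [2, 6] / [4] / [8];  Q = [1, 2, 3] / [4, 5] / [6] / [7]
  Insert 5 (step 8): P = [1, 3, 5] / [2, 6, 7] / [4] / [8];  Q = [1, 2, 3] / [4, 5, 8] / [6] / [7]
Final shape: (3, 3, 1, 1).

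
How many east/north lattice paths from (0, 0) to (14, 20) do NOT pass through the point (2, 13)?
Number of paths = 1386684900

Total paths from (0, 0) to (14, 20): C(34, 14) = 1391975640. Paths through (2, 13): (paths (0, 0) → (2, 13)) × (paths (2, 13) → (14, 20)) = C(15, 2) · C(19, 12) = 105 · 50388 = 5290740. Avoidance count = 1391975640 − 5290740 = 1386684900.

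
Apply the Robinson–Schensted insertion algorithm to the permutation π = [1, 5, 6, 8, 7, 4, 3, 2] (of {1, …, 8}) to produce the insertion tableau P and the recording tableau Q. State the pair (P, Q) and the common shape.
P = [1, 2, 6, 7] / [3] / [4] / [5] / [8];  Q = [1, 2, 3, 4] / [5] / [6] / [7] / [8];  common shape = (4, 1, 1, 1, 1)

Row-insert the values π_1, π_2, … into P one at a time, bumping the leftmost entry strictly greater than the inserted value down to the next row. The recording tableau Q records, in position (i, j), the step at which that cell was added to P.
  Insert 1 (step 1): P = [1];  Q = [1]
  Insert 5 (step 2): P = [1, 5];  Q = [1, 2]
  Insert 6 (step 3): P = [1, 5, 6];  Q = [1, 2, 3]
  Insert 8 (step 4): P = [1, 5, 6, 8];  Q = [1, 2, 3, 4]
  Insert 7 (step 5): P = [1, 5, 6, 7] / [8];  Q = [1, 2, 3, 4] / [5]
  Insert 4 (step 6): P = [1, 4, 6, 7] / [5] / [8];  Q = [1, 2, 3, 4] / [5] / [6]
  Insert 3 (step 7): P = [1, 3, 6, 7] / [4] / [5] / [8];  Q = [1, 2, 3, 4] / [5] / [6] / [7]
  Insert 2 (step 8): P = [1, 2, 6, 7] / [3] / [4] / [5] / [8];  Q = [1, 2, 3, 4] / [5] / [6] / [7] / [8]
Final shape: (4, 1, 1, 1, 1).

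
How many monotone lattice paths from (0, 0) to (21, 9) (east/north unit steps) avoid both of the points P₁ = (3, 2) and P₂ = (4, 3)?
Number of paths = 7985945

Inclusion–exclusion. Total paths: C(30, 21) = 14307150. Through P₁: C(5, 3)·C(25, 18) = 4807000. Through P₂: C(7, 4)·C(23, 17) = 3533145. Since P₁ is strictly southwest of P₂, a monotone path through both must visit P₁ then P₂; paths through both = C(5, 3)·C(2, 1)·C(23, 17) = 2018940. Avoid both = 14307150 − 4807000 − 3533145 + 2018940 = 7985945.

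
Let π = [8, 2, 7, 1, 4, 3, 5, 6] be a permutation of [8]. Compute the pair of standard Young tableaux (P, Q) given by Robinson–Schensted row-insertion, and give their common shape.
P = [1, 3, 5, 6] / [2, 4] / [7] / [8];  Q = [1, 3, 7, 8] / [2, 5] / [4] / [6];  common shape = (4, 2, 1, 1)

Row-insert the values π_1, π_2, … into P one at a time, bumping the leftmost entry strictly greater than the inserted value down to the next row. The recording tableau Q records, in position (i, j), the step at which that cell was added to P.
  Insert 8 (step 1): P = [8];  Q = [1]
  Insert 2 (step 2): P = [2] / [8];  Q = [1] / [2]
  Insert 7 (step 3): P = [2, 7] / [8];  Q = [1, 3] / [2]
  Insert 1 (step 4): P = [1, 7] / [2] / [8];  Q = [1, 3] / [2] / [4]
  Insert 4 (step 5): P = [1, 4] / [2, 7] / [8];  Q = [1, 3] / [2, 5] / [4]
  Insert 3 (step 6): P = [1, 3] / [2, 4] / [7] / [8];  Q = [1, 3] / [2, 5] / [4] / [6]
  Insert 5 (step 7): P = [1, 3, 5] / [2, 4] / [7] / [8];  Q = [1, 3, 7] / [2, 5] / [4] / [6]
  Insert 6 (step 8): P = [1, 3, 5, 6] / [2, 4] / [7] / [8];  Q = [1, 3, 7, 8] / [2, 5] / [4] / [6]
Final shape: (4, 2, 1, 1).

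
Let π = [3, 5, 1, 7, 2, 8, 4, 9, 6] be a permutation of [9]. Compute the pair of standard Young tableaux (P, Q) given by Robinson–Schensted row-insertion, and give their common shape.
P = [1, 2, 4, 6, 9] / [3, 5, 7, 8];  Q = [1, 2, 4, 6, 8] / [3, 5, 7, 9];  common shape = (5, 4)

Row-insert the values π_1, π_2, … into P one at a time, bumping the leftmost entry strictly greater than the inserted value down to the next row. The recording tableau Q records, in position (i, j), the step at which that cell was added to P.
  Insert 3 (step 1): P = [3];  Q = [1]
  Insert 5 (step 2): P = [3, 5];  Q = [1, 2]
  Insert 1 (step 3): P = [1, 5] / [3];  Q = [1, 2] / [3]
  Insert 7 (step 4): P = [1, 5, 7] / [3];  Q = [1, 2, 4] / [3]
  Insert 2 (step 5): P = [1, 2, 7] / [3, 5];  Q = [1, 2, 4] / [3, 5]
  Insert 8 (step 6): P = [1, 2, 7, 8] / [3, 5];  Q = [1, 2, 4, 6] / [3, 5]
  Insert 4 (step 7): P = [1, 2, 4, 8] / [3, 5, 7];  Q = [1, 2, 4, 6] / [3, 5, 7]
  Insert 9 (step 8): P = [1, 2, 4, 8, 9] / [3, 5, 7];  Q = [1, 2, 4, 6, 8] / [3, 5, 7]
  Insert 6 (step 9): P = [1, 2, 4, 6, 9] / [3, 5, 7, 8];  Q = [1, 2, 4, 6, 8] / [3, 5, 7, 9]
Final shape: (5, 4).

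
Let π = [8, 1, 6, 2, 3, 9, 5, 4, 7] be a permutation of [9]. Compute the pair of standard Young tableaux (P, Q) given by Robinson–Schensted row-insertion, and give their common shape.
P = [1, 2, 3, 4, 7] / [5, 9] / [6] / [8];  Q = [1, 3, 5, 6, 9] / [2, 7] / [4] / [8];  common shape = (5, 2, 1, 1)

Row-insert the values π_1, π_2, … into P one at a time, bumping the leftmost entry strictly greater than the inserted value down to the next row. The recording tableau Q records, in position (i, j), the step at which that cell was added to P.
  Insert 8 (step 1): P = [8];  Q = [1]
  Insert 1 (step 2): P = [1] / [8];  Q = [1] / [2]
  Insert 6 (step 3): P = [1, 6] / [8];  Q = [1, 3] / [2]
  Insert 2 (step 4): P = [1, 2] / [6] / [8];  Q = [1, 3] / [2] / [4]
  Insert 3 (step 5): P = [1, 2, 3] / [6] / [8];  Q = [1, 3, 5] / [2] / [4]
  Insert 9 (step 6): P = [1, 2, 3, 9] / [6] / [8];  Q = [1, 3, 5, 6] / [2] / [4]
  Insert 5 (step 7): P = [1, 2, 3, 5] / [6, 9] / [8];  Q = [1, 3, 5, 6] / [2, 7] / [4]
  Insert 4 (step 8): P = [1, 2, 3, 4] / [5, 9] / [6] / [8];  Q = [1, 3, 5, 6] / [2, 7] / [4] / [8]
  Insert 7 (step 9): P = [1, 2, 3, 4, 7] / [5, 9] / [6] / [8];  Q = [1, 3, 5, 6, 9] / [2, 7] / [4] / [8]
Final shape: (5, 2, 1, 1).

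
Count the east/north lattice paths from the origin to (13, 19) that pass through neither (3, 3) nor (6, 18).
Number of paths = 240192692

Inclusion–exclusion. Total paths: C(32, 13) = 347373600. Through P₁: C(6, 3)·C(26, 10) = 106234700. Through P₂: C(24, 6)·C(8, 7) = 1076768. Since P₁ is strictly southwest of P₂, a monotone path through both must visit P₁ then P₂; paths through both = C(6, 3)·C(18, 3)·C(8, 7) = 130560. Avoid both = 347373600 − 106234700 − 1076768 + 130560 = 240192692.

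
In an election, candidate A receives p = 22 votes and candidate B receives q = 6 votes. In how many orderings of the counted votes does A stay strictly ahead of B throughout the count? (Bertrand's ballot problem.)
Strict-lead orderings = 215280

Total orderings of the 28 votes with 22 for A: C(28, 22) = 376740. By the Bertrand ballot formula (Cycle Lemma / reflection principle), the number of orderings in which A is strictly ahead of B throughout is (p − q)/(p + q) · C(p + q, p) = (22 − 6)/(22 + 6) · 376740 = 215280.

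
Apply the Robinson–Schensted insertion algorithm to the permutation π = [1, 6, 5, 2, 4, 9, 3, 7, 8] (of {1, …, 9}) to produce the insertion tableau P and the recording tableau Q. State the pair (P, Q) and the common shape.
P = [1, 2, 3, 7, 8] / [4, 9] / [5] / [6];  Q = [1, 2, 5, 6, 9] / [3, 8] / [4] / [7];  common shape = (5, 2, 1, 1)

Row-insert the values π_1, π_2, … into P one at a time, bumping the leftmost entry strictly greater than the inserted value down to the next row. The recording tableau Q records, in position (i, j), the step at which that cell was added to P.
  Insert 1 (step 1): P = [1];  Q = [1]
  Insert 6 (step 2): P = [1, 6];  Q = [1, 2]
  Insert 5 (step 3): P = [1, 5] / [6];  Q = [1, 2] / [3]
  Insert 2 (step 4): P = [1, 2] / [5] / [6];  Q = [1, 2] / [3] / [4]
  Insert 4 (step 5): P = [1, 2, 4] / [5] / [6];  Q = [1, 2, 5] / [3] / [4]
  Insert 9 (step 6): P = [1, 2, 4, 9] / [5] / [6];  Q = [1, 2, 5, 6] / [3] / [4]
  Insert 3 (step 7): P = [1, 2, 3, 9] / [4] / [5] / [6];  Q = [1, 2, 5, 6] / [3] / [4] / [7]
  Insert 7 (step 8): P = [1, 2, 3, 7] / [4, 9] / [5] / [6];  Q = [1, 2, 5, 6] / [3, 8] / [4] / [7]
  Insert 8 (step 9): P = [1, 2, 3, 7, 8] / [4, 9] / [5] / [6];  Q = [1, 2, 5, 6, 9] / [3, 8] / [4] / [7]
Final shape: (5, 2, 1, 1).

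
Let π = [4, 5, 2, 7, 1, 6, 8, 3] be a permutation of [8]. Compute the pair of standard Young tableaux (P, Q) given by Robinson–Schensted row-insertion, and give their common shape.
P = [1, 3, 6, 8] / [2, 5] / [4, 7];  Q = [1, 2, 4, 7] / [3, 6] / [5, 8];  common shape = (4, 2, 2)

Row-insert the values π_1, π_2, … into P one at a time, bumping the leftmost entry strictly greater than the inserted value down to the next row. The recording tableau Q records, in position (i, j), the step at which that cell was added to P.
  Insert 4 (step 1): P = [4];  Q = [1]
  Insert 5 (step 2): P = [4, 5];  Q = [1, 2]
  Insert 2 (step 3): P = [2, 5] / [4];  Q = [1, 2] / [3]
  Insert 7 (step 4): P = [2, 5, 7] / [4];  Q = [1, 2, 4] / [3]
  Insert 1 (step 5): P = [1, 5, 7] / [2] / [4];  Q = [1, 2, 4] / [3] / [5]
  Insert 6 (step 6): P = [1, 5, 6] / [2, 7] / [4];  Q = [1, 2, 4] / [3, 6] / [5]
  Insert 8 (step 7): P = [1, 5, 6, 8] / [2, 7] / [4];  Q = [1, 2, 4, 7] / [3, 6] / [5]
  Insert 3 (step 8): P = [1, 3, 6, 8] / [2, 5] / [4, 7];  Q = [1, 2, 4, 7] / [3, 6] / [5, 8]
Final shape: (4, 2, 2).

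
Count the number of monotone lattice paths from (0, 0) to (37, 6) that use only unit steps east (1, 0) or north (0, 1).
Number of paths = 6096454

A monotone lattice path from (0, 0) to (37, 6) consists of 37 east steps and 6 north steps in some order, so it is determined by which 37 of the 43 steps are east. The count is C(43, 37) = 6096454.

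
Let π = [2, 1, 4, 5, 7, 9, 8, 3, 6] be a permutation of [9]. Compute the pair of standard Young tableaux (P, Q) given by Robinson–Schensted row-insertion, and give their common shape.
P = [1, 3, 5, 6, 8] / [2, 4, 7] / [9];  Q = [1, 3, 4, 5, 6] / [2, 7, 9] / [8];  common shape = (5, 3, 1)

Row-insert the values π_1, π_2, … into P one at a time, bumping the leftmost entry strictly greater than the inserted value down to the next row. The recording tableau Q records, in position (i, j), the step at which that cell was added to P.
  Insert 2 (step 1): P = [2];  Q = [1]
  Insert 1 (step 2): P = [1] / [2];  Q = [1] / [2]
  Insert 4 (step 3): P = [1, 4] / [2];  Q = [1, 3] / [2]
  Insert 5 (step 4): P = [1, 4, 5] / [2];  Q = [1, 3, 4] / [2]
  Insert 7 (step 5): P = [1, 4, 5, 7] / [2];  Q = [1, 3, 4, 5] / [2]
  Insert 9 (step 6): P = [1, 4, 5, 7, 9] / [2];  Q = [1, 3, 4, 5, 6] / [2]
  Insert 8 (step 7): P = [1, 4, 5, 7, 8] / [2, 9];  Q = [1, 3, 4, 5, 6] / [2, 7]
  Insert 3 (step 8): P = [1, 3, 5, 7, 8] / [2, 4] / [9];  Q = [1, 3, 4, 5, 6] / [2, 7] / [8]
  Insert 6 (step 9): P = [1, 3, 5, 6, 8] / [2, 4, 7] / [9];  Q = [1, 3, 4, 5, 6] / [2, 7, 9] / [8]
Final shape: (5, 3, 1).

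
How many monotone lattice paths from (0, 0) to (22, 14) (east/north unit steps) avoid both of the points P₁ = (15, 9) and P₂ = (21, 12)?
Number of paths = 2025793080

Inclusion–exclusion. Total paths: C(36, 22) = 3796297200. Through P₁: C(24, 15)·C(12, 7) = 1035543168. Through P₂: C(33, 21)·C(3, 1) = 1064451960. Since P₁ is strictly southwest of P₂, a monotone path through both must visit P₁ then P₂; paths through both = C(24, 15)·C(9, 6)·C(3, 1) = 329491008. Avoid both = 3796297200 − 1035543168 − 1064451960 + 329491008 = 2025793080.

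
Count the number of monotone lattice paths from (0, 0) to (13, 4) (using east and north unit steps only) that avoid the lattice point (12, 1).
Number of paths = 2328

Total paths from (0, 0) to (13, 4): C(17, 13) = 2380. Paths through (12, 1): (paths (0, 0) → (12, 1)) × (paths (12, 1) → (13, 4)) = C(13, 12) · C(4, 1) = 13 · 4 = 52. Avoidance count = 2380 − 52 = 2328.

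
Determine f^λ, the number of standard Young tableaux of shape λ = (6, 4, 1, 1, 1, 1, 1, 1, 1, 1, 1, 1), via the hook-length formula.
# SYT of shape (6, 4, 1, 1, 1, 1, 1, 1, 1, 1, 1, 1) = 1956240

Hook-length formula: f^λ = n! / Π hook(c), product over all cells c of the Young diagram. For λ = (6, 4, 1, 1, 1, 1, 1, 1, 1, 1, 1, 1), n = 20 boxes. Hook lengths by row (left-to-right, top-to-bottom): [17, 6, 5, 4, 2, 1]; [14, 3, 2, 1]; [10]; [9]; [8]; [7]; [6]; [5]; [4]; [3]; [2]; [1]. Product of hooks = 1243662336000. So f^λ = 20! / 1243662336000 = 2432902008176640000 / 1243662336000 = 1956240.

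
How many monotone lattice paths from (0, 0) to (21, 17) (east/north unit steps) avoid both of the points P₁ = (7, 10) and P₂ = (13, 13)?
Number of paths = 22180080780

Inclusion–exclusion. Total paths: C(38, 21) = 28781143380. Through P₁: C(17, 7)·C(21, 14) = 2261413440. Through P₂: C(26, 13)·C(12, 8) = 5148297000. Since P₁ is strictly southwest of P₂, a monotone path through both must visit P₁ then P₂; paths through both = C(17, 7)·C(9, 6)·C(12, 8) = 808647840. Avoid both = 28781143380 − 2261413440 − 5148297000 + 808647840 = 22180080780.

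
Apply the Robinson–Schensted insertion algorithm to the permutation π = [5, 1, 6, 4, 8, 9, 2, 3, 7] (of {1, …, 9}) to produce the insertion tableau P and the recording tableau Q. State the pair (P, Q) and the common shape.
P = [1, 2, 3, 7] / [4, 6, 8, 9] / [5];  Q = [1, 3, 5, 6] / [2, 4, 8, 9] / [7];  common shape = (4, 4, 1)

Row-insert the values π_1, π_2, … into P one at a time, bumping the leftmost entry strictly greater than the inserted value down to the next row. The recording tableau Q records, in position (i, j), the step at which that cell was added to P.
  Insert 5 (step 1): P = [5];  Q = [1]
  Insert 1 (step 2): P = [1] / [5];  Q = [1] / [2]
  Insert 6 (step 3): P = [1, 6] / [5];  Q = [1, 3] / [2]
  Insert 4 (step 4): P = [1, 4] / [5, 6];  Q = [1, 3] / [2, 4]
  Insert 8 (step 5): P = [1, 4, 8] / [5, 6];  Q = [1, 3, 5] / [2, 4]
  Insert 9 (step 6): P = [1, 4, 8, 9] / [5, 6];  Q = [1, 3, 5, 6] / [2, 4]
  Insert 2 (step 7): P = [1, 2, 8, 9] / [4, 6] / [5];  Q = [1, 3, 5, 6] / [2, 4] / [7]
  Insert 3 (step 8): P = [1, 2, 3, 9] / [4, 6, 8] / [5];  Q = [1, 3, 5, 6] / [2, 4, 8] / [7]
  Insert 7 (step 9): P = [1, 2, 3, 7] / [4, 6, 8, 9] / [5];  Q = [1, 3, 5, 6] / [2, 4, 8, 9] / [7]
Final shape: (4, 4, 1).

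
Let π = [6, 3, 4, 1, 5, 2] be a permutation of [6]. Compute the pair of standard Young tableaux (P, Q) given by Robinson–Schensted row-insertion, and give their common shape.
P = [1, 2, 5] / [3, 4] / [6];  Q = [1, 3, 5] / [2, 6] / [4];  common shape = (3, 2, 1)

Row-insert the values π_1, π_2, … into P one at a time, bumping the leftmost entry strictly greater than the inserted value down to the next row. The recording tableau Q records, in position (i, j), the step at which that cell was added to P.
  Insert 6 (step 1): P = [6];  Q = [1]
  Insert 3 (step 2): P = [3] / [6];  Q = [1] / [2]
  Insert 4 (step 3): P = [3, 4] / [6];  Q = [1, 3] / [2]
  Insert 1 (step 4): P = [1, 4] / [3] / [6];  Q = [1, 3] / [2] / [4]
  Insert 5 (step 5): P = [1, 4, 5] / [3] / [6];  Q = [1, 3, 5] / [2] / [4]
  Insert 2 (step 6): P = [1, 2, 5] / [3, 4] / [6];  Q = [1, 3, 5] / [2, 6] / [4]
Final shape: (3, 2, 1).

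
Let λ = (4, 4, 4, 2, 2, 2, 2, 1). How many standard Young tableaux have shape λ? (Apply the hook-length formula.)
# SYT of shape (4, 4, 4, 2, 2, 2, 2, 1) = 82300400

Hook-length formula: f^λ = n! / Π hook(c), product over all cells c of the Young diagram. For λ = (4, 4, 4, 2, 2, 2, 2, 1), n = 21 boxes. Hook lengths by row (left-to-right, top-to-bottom): [11, 9, 4, 3]; [10, 8, 3, 2]; [9, 7, 2, 1]; [6, 4]; [5, 3]; [4, 2]; [3, 1]; [1]. Product of hooks = 620786073600. So f^λ = 21! / 620786073600 = 51090942171709440000 / 620786073600 = 82300400.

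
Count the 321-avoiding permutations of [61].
C_61 = 6182127958584855650487080847216336

These 321-avoiding permutations are counted by the Catalan number C_n = (1/(n + 1)) · C(2n, n). For n = 61: C_61 = (1/62) · C(122, 61) = 383291933432261050330199012527412832/62 = 6182127958584855650487080847216336.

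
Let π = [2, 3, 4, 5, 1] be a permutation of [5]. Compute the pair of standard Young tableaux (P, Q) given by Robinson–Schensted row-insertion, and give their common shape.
P = [1, 3, 4, 5] / [2];  Q = [1, 2, 3, 4] / [5];  common shape = (4, 1)

Row-insert the values π_1, π_2, … into P one at a time, bumping the leftmost entry strictly greater than the inserted value down to the next row. The recording tableau Q records, in position (i, j), the step at which that cell was added to P.
  Insert 2 (step 1): P = [2];  Q = [1]
  Insert 3 (step 2): P = [2, 3];  Q = [1, 2]
  Insert 4 (step 3): P = [2, 3, 4];  Q = [1, 2, 3]
  Insert 5 (step 4): P = [2, 3, 4, 5];  Q = [1, 2, 3, 4]
  Insert 1 (step 5): P = [1, 3, 4, 5] / [2];  Q = [1, 2, 3, 4] / [5]
Final shape: (4, 1).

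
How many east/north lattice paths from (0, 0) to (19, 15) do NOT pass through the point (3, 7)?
Number of paths = 1767711000

Total paths from (0, 0) to (19, 15): C(34, 19) = 1855967520. Paths through (3, 7): (paths (0, 0) → (3, 7)) × (paths (3, 7) → (19, 15)) = C(10, 3) · C(24, 16) = 120 · 735471 = 88256520. Avoidance count = 1855967520 − 88256520 = 1767711000.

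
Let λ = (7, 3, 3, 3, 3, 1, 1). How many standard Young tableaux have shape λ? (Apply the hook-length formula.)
# SYT of shape (7, 3, 3, 3, 3, 1, 1) = 188024760

Hook-length formula: f^λ = n! / Π hook(c), product over all cells c of the Young diagram. For λ = (7, 3, 3, 3, 3, 1, 1), n = 21 boxes. Hook lengths by row (left-to-right, top-to-bottom): [13, 10, 9, 4, 3, 2, 1]; [8, 5, 4]; [7, 4, 3]; [6, 3, 2]; [5, 2, 1]; [2]; [1]. Product of hooks = 271724544000. So f^λ = 21! / 271724544000 = 51090942171709440000 / 271724544000 = 188024760.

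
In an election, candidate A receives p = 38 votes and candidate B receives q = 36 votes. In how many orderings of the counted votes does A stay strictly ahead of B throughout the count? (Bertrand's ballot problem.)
Strict-lead orderings = 45950804324621742364

Total orderings of the 74 votes with 38 for A: C(74, 38) = 1700179760011004467468. By the Bertrand ballot formula (Cycle Lemma / reflection principle), the number of orderings in which A is strictly ahead of B throughout is (p − q)/(p + q) · C(p + q, p) = (38 − 36)/(38 + 36) · 1700179760011004467468 = 45950804324621742364.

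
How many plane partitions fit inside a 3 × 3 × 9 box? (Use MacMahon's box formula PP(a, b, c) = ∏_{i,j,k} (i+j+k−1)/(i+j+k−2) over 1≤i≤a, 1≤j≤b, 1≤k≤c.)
PP(3, 3, 9) = 572572

Evaluate the triple product over i = 1..3, j = 1..3, k = 1..9. The factors are (2/1) · (3/2) · (4/3) · (5/4) · (6/5) · (7/6) · (8/7) · (9/8) · … (81 factors total). The numerators and denominators telescope so the product is an integer; carrying out the multiplication exactly gives PP(3, 3, 9) = 572572.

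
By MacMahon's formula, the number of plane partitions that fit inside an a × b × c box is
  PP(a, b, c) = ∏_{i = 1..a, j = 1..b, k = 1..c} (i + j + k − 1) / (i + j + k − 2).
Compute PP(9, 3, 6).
PP(9, 3, 6) = 2530768240

Evaluate the triple product over i = 1..9, j = 1..3, k = 1..6. The factors are (2/1) · (3/2) · (4/3) · (5/4) · (6/5) · (7/6) · (3/2) · (4/3) · … (162 factors total). The numerators and denominators telescope so the product is an integer; carrying out the multiplication exactly gives PP(9, 3, 6) = 2530768240.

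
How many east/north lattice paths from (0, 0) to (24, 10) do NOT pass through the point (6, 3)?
Number of paths = 90749340

Total paths from (0, 0) to (24, 10): C(34, 24) = 131128140. Paths through (6, 3): (paths (0, 0) → (6, 3)) × (paths (6, 3) → (24, 10)) = C(9, 6) · C(25, 18) = 84 · 480700 = 40378800. Avoidance count = 131128140 − 40378800 = 90749340.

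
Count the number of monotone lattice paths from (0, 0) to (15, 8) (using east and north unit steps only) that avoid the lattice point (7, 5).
Number of paths = 359634

Total paths from (0, 0) to (15, 8): C(23, 15) = 490314. Paths through (7, 5): (paths (0, 0) → (7, 5)) × (paths (7, 5) → (15, 8)) = C(12, 7) · C(11, 8) = 792 · 165 = 130680. Avoidance count = 490314 − 130680 = 359634.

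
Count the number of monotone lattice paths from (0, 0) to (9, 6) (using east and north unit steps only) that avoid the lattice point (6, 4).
Number of paths = 2905

Total paths from (0, 0) to (9, 6): C(15, 9) = 5005. Paths through (6, 4): (paths (0, 0) → (6, 4)) × (paths (6, 4) → (9, 6)) = C(10, 6) · C(5, 3) = 210 · 10 = 2100. Avoidance count = 5005 − 2100 = 2905.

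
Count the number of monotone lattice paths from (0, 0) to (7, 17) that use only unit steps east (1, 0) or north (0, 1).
Number of paths = 346104

A monotone lattice path from (0, 0) to (7, 17) consists of 7 east steps and 17 north steps in some order, so it is determined by which 7 of the 24 steps are east. The count is C(24, 7) = 346104.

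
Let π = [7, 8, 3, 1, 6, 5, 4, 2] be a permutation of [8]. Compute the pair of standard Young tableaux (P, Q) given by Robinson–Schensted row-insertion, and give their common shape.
P = [1, 2] / [3, 4] / [5, 8] / [6] / [7];  Q = [1, 2] / [3, 5] / [4, 6] / [7] / [8];  common shape = (2, 2, 2, 1, 1)

Row-insert the values π_1, π_2, … into P one at a time, bumping the leftmost entry strictly greater than the inserted value down to the next row. The recording tableau Q records, in position (i, j), the step at which that cell was added to P.
  Insert 7 (step 1): P = [7];  Q = [1]
  Insert 8 (step 2): P = [7, 8];  Q = [1, 2]
  Insert 3 (step 3): P = [3, 8] / [7];  Q = [1, 2] / [3]
  Insert 1 (step 4): P = [1, 8] / [3] / [7];  Q = [1, 2] / [3] / [4]
  Insert 6 (step 5): P = [1, 6] / [3, 8] / [7];  Q = [1, 2] / [3, 5] / [4]
  Insert 5 (step 6): P = [1, 5] / [3, 6] / [7, 8];  Q = [1, 2] / [3, 5] / [4, 6]
  Insert 4 (step 7): P = [1, 4] / [3, 5] / [6, 8] / [7];  Q = [1, 2] / [3, 5] / [4, 6] / [7]
  Insert 2 (step 8): P = [1, 2] / [3, 4] / [5, 8] / [6] / [7];  Q = [1, 2] / [3, 5] / [4, 6] / [7] / [8]
Final shape: (2, 2, 2, 1, 1).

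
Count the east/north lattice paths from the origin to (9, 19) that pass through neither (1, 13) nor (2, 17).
Number of paths = 6861222

Inclusion–exclusion. Total paths: C(28, 9) = 6906900. Through P₁: C(14, 1)·C(14, 8) = 42042. Through P₂: C(19, 2)·C(9, 7) = 6156. Since P₁ is strictly southwest of P₂, a monotone path through both must visit P₁ then P₂; paths through both = C(14, 1)·C(5, 1)·C(9, 7) = 2520. Avoid both = 6906900 − 42042 − 6156 + 2520 = 6861222.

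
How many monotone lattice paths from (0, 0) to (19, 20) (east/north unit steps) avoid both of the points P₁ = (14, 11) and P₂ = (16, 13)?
Number of paths = 55065207810

Inclusion–exclusion. Total paths: C(39, 19) = 68923264410. Through P₁: C(25, 14)·C(14, 5) = 8923714800. Through P₂: C(29, 16)·C(10, 3) = 8143669800. Since P₁ is strictly southwest of P₂, a monotone path through both must visit P₁ then P₂; paths through both = C(25, 14)·C(4, 2)·C(10, 3) = 3209328000. Avoid both = 68923264410 − 8923714800 − 8143669800 + 3209328000 = 55065207810.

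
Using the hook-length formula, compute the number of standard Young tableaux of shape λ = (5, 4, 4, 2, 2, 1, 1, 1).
# SYT of shape (5, 4, 4, 2, 2, 1, 1, 1) = 108636528

Hook-length formula: f^λ = n! / Π hook(c), product over all cells c of the Young diagram. For λ = (5, 4, 4, 2, 2, 1, 1, 1), n = 20 boxes. Hook lengths by row (left-to-right, top-to-bottom): [12, 8, 5, 4, 1]; [10, 6, 3, 2]; [9, 5, 2, 1]; [6, 2]; [5, 1]; [3]; [2]; [1]. Product of hooks = 22394880000. So f^λ = 20! / 22394880000 = 2432902008176640000 / 22394880000 = 108636528.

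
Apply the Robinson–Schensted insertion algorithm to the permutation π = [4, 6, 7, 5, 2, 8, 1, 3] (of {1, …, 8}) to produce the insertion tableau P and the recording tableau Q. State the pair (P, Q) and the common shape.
P = [1, 3, 7, 8] / [2, 5] / [4] / [6];  Q = [1, 2, 3, 6] / [4, 8] / [5] / [7];  common shape = (4, 2, 1, 1)

Row-insert the values π_1, π_2, … into P one at a time, bumping the leftmost entry strictly greater than the inserted value down to the next row. The recording tableau Q records, in position (i, j), the step at which that cell was added to P.
  Insert 4 (step 1): P = [4];  Q = [1]
  Insert 6 (step 2): P = [4, 6];  Q = [1, 2]
  Insert 7 (step 3): P = [4, 6, 7];  Q = [1, 2, 3]
  Insert 5 (step 4): P = [4, 5, 7] / [6];  Q = [1, 2, 3] / [4]
  Insert 2 (step 5): P = [2, 5, 7] / [4] / [6];  Q = [1, 2, 3] / [4] / [5]
  Insert 8 (step 6): P = [2, 5, 7, 8] / [4] / [6];  Q = [1, 2, 3, 6] / [4] / [5]
  Insert 1 (step 7): P = [1, 5, 7, 8] / [2] / [4] / [6];  Q = [1, 2, 3, 6] / [4] / [5] / [7]
  Insert 3 (step 8): P = [1, 3, 7, 8] / [2, 5] / [4] / [6];  Q = [1, 2, 3, 6] / [4, 8] / [5] / [7]
Final shape: (4, 2, 1, 1).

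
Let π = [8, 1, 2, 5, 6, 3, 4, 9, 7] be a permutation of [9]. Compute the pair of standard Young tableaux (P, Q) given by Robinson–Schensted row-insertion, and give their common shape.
P = [1, 2, 3, 4, 7] / [5, 6, 9] / [8];  Q = [1, 3, 4, 5, 8] / [2, 7, 9] / [6];  common shape = (5, 3, 1)

Row-insert the values π_1, π_2, … into P one at a time, bumping the leftmost entry strictly greater than the inserted value down to the next row. The recording tableau Q records, in position (i, j), the step at which that cell was added to P.
  Insert 8 (step 1): P = [8];  Q = [1]
  Insert 1 (step 2): P = [1] / [8];  Q = [1] / [2]
  Insert 2 (step 3): P = [1, 2] / [8];  Q = [1, 3] / [2]
  Insert 5 (step 4): P = [1, 2, 5] / [8];  Q = [1, 3, 4] / [2]
  Insert 6 (step 5): P = [1, 2, 5, 6] / [8];  Q = [1, 3, 4, 5] / [2]
  Insert 3 (step 6): P = [1, 2, 3, 6] / [5] / [8];  Q = [1, 3, 4, 5] / [2] / [6]
  Insert 4 (step 7): P = [1, 2, 3, 4] / [5, 6] / [8];  Q = [1, 3, 4, 5] / [2, 7] / [6]
  Insert 9 (step 8): P = [1, 2, 3, 4, 9] / [5, 6] / [8];  Q = [1, 3, 4, 5, 8] / [2, 7] / [6]
  Insert 7 (step 9): P = [1, 2, 3, 4, 7] / [5, 6, 9] / [8];  Q = [1, 3, 4, 5, 8] / [2, 7, 9] / [6]
Final shape: (5, 3, 1).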